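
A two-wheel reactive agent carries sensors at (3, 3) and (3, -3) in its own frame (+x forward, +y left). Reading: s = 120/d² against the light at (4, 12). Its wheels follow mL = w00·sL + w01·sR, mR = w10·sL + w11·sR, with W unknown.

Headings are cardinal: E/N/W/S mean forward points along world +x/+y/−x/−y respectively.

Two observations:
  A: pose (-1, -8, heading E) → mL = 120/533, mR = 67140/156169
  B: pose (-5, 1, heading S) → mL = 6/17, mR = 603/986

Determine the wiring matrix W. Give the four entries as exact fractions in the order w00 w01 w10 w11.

0 1 1/2 1

obs A: pose=(-1,-8,E) → sL=120/293, sR=120/533, mL=120/533, mR=67140/156169
obs B: pose=(-5,1,S) → sL=15/29, sR=6/17, mL=6/17, mR=603/986
sensor matrix S = [[120/293, 120/533], [15/29, 6/17]]; det S = 2163240/76991317
solve [mL_A; mL_B] = S·[w00; w01] and [mR_A; mR_B] = S·[w10; w11]:
  w00 = 0, w01 = 1, w10 = 1/2, w11 = 1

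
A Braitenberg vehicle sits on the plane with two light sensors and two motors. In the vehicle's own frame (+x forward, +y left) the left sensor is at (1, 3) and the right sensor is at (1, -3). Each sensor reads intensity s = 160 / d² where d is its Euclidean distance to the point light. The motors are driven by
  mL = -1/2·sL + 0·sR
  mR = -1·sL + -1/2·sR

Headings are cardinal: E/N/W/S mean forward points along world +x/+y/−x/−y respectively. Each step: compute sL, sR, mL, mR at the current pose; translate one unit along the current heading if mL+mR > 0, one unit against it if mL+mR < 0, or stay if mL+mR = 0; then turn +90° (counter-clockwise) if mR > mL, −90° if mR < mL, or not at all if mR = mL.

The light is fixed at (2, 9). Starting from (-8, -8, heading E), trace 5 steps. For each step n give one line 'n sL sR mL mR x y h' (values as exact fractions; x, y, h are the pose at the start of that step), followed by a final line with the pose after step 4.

n=0: pose=(-8,-8,E); sL=160/277, sR=160/481; mL=-80/277, mR=-99120/133237; mL+mR=-137600/133237 → advance -1; mR−mL=-60640/133237 → turn -1·90°
n=1: pose=(-9,-8,S); sL=40/97, sR=4/13; mL=-20/97, mR=-714/1261; mL+mR=-974/1261 → advance -1; mR−mL=-454/1261 → turn -1·90°
n=2: pose=(-9,-7,W); sL=32/101, sR=160/313; mL=-16/101, mR=-18096/31613; mL+mR=-23104/31613 → advance -1; mR−mL=-13088/31613 → turn -1·90°
n=3: pose=(-8,-7,N); sL=80/197, sR=80/137; mL=-40/197, mR=-18840/26989; mL+mR=-24320/26989 → advance -1; mR−mL=-13360/26989 → turn -1·90°
n=4: pose=(-8,-8,E); sL=160/277, sR=160/481; mL=-80/277, mR=-99120/133237; mL+mR=-137600/133237 → advance -1; mR−mL=-60640/133237 → turn -1·90°

0 160/277 160/481 -80/277 -99120/133237 -8 -8 E
1 40/97 4/13 -20/97 -714/1261 -9 -8 S
2 32/101 160/313 -16/101 -18096/31613 -9 -7 W
3 80/197 80/137 -40/197 -18840/26989 -8 -7 N
4 160/277 160/481 -80/277 -99120/133237 -8 -8 E
final -9 -8 S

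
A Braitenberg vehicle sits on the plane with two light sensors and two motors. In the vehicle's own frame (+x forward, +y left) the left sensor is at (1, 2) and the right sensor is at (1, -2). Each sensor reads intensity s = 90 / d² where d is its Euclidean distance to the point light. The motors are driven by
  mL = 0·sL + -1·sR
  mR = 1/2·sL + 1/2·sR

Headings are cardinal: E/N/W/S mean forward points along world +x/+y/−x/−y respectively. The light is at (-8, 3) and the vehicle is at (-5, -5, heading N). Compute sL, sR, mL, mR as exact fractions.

left sensor world pos  = (-7, -4); dL² = 50
right sensor world pos = (-3, -4); dR² = 74
sL = 90/50 = 9/5
sR = 90/74 = 45/37
mL = 0·sL + -1·sR = -45/37
mR = 1/2·sL + 1/2·sR = 279/185

9/5 45/37 -45/37 279/185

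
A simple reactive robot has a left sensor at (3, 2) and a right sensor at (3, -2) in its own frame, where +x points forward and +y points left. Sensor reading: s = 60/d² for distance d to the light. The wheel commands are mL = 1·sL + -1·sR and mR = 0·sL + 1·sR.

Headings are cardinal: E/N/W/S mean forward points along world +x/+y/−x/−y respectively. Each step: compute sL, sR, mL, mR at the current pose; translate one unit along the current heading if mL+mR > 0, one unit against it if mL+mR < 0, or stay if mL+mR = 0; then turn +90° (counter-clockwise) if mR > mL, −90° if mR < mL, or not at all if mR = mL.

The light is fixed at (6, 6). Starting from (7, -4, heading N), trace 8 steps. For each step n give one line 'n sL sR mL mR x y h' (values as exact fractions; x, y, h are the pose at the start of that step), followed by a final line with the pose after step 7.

0 6/5 30/29 24/145 30/29 7 -4 N
1 12/25 60/53 -864/1325 60/53 7 -3 W
2 15/37 15/37 0 15/37 6 -3 S
3 60/73 20/51 1600/3723 20/51 6 -4 E
4 30/89 6/17 -24/1513 6/17 7 -4 S
5 60/97 12/37 1056/3589 12/37 7 -5 E
6 15/16 3/4 3/16 3/4 8 -5 N
7 12/29 12/13 -192/377 12/13 8 -4 W
final 7 -4 S

n=0: pose=(7,-4,N); sL=6/5, sR=30/29; mL=24/145, mR=30/29; mL+mR=6/5 → advance +1; mR−mL=126/145 → turn +1·90°
n=1: pose=(7,-3,W); sL=12/25, sR=60/53; mL=-864/1325, mR=60/53; mL+mR=12/25 → advance +1; mR−mL=2364/1325 → turn +1·90°
n=2: pose=(6,-3,S); sL=15/37, sR=15/37; mL=0, mR=15/37; mL+mR=15/37 → advance +1; mR−mL=15/37 → turn +1·90°
n=3: pose=(6,-4,E); sL=60/73, sR=20/51; mL=1600/3723, mR=20/51; mL+mR=60/73 → advance +1; mR−mL=-140/3723 → turn -1·90°
n=4: pose=(7,-4,S); sL=30/89, sR=6/17; mL=-24/1513, mR=6/17; mL+mR=30/89 → advance +1; mR−mL=558/1513 → turn +1·90°
n=5: pose=(7,-5,E); sL=60/97, sR=12/37; mL=1056/3589, mR=12/37; mL+mR=60/97 → advance +1; mR−mL=108/3589 → turn +1·90°
n=6: pose=(8,-5,N); sL=15/16, sR=3/4; mL=3/16, mR=3/4; mL+mR=15/16 → advance +1; mR−mL=9/16 → turn +1·90°
n=7: pose=(8,-4,W); sL=12/29, sR=12/13; mL=-192/377, mR=12/13; mL+mR=12/29 → advance +1; mR−mL=540/377 → turn +1·90°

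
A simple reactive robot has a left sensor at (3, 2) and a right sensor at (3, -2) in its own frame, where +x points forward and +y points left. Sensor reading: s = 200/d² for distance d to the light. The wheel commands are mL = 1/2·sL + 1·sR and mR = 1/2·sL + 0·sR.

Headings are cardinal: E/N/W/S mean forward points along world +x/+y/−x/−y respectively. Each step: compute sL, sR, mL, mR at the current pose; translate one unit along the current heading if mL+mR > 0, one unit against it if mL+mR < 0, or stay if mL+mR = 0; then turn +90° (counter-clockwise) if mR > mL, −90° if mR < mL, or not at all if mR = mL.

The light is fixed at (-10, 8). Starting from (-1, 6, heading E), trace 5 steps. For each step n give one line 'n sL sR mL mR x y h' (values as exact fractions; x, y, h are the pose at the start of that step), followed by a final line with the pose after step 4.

n=0: pose=(-1,6,E); sL=25/18, sR=5/4; mL=35/18, mR=25/36; mL+mR=95/36 → advance +1; mR−mL=-5/4 → turn -1·90°
n=1: pose=(0,6,S); sL=200/169, sR=200/89; mL=42700/15041, mR=100/169; mL+mR=51600/15041 → advance +1; mR−mL=-200/89 → turn -1·90°
n=2: pose=(0,5,W); sL=100/37, sR=4; mL=198/37, mR=50/37; mL+mR=248/37 → advance +1; mR−mL=-4 → turn -1·90°
n=3: pose=(-1,5,N); sL=200/49, sR=200/121; mL=21900/5929, mR=100/49; mL+mR=34000/5929 → advance +1; mR−mL=-200/121 → turn -1·90°
n=4: pose=(-1,6,E); sL=25/18, sR=5/4; mL=35/18, mR=25/36; mL+mR=95/36 → advance +1; mR−mL=-5/4 → turn -1·90°

0 25/18 5/4 35/18 25/36 -1 6 E
1 200/169 200/89 42700/15041 100/169 0 6 S
2 100/37 4 198/37 50/37 0 5 W
3 200/49 200/121 21900/5929 100/49 -1 5 N
4 25/18 5/4 35/18 25/36 -1 6 E
final 0 6 S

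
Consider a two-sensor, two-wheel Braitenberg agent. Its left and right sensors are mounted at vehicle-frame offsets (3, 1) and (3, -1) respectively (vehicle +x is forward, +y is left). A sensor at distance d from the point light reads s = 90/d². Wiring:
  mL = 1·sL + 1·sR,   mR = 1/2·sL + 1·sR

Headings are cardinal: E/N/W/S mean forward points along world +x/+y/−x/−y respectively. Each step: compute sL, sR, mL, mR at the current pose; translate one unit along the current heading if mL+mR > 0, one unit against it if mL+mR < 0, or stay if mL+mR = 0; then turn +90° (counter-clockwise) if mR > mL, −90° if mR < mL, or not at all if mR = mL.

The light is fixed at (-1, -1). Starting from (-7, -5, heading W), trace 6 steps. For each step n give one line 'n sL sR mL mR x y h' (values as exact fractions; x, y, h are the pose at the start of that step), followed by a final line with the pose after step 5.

0 45/53 1 98/53 151/106 -7 -5 W
1 18/13 90/37 1836/481 1503/481 -8 -5 N
2 9/2 45/16 117/16 81/16 -8 -4 E
3 90/61 18/17 2628/1037 1863/1037 -7 -4 S
4 45/53 1 98/53 151/106 -7 -5 W
5 18/13 90/37 1836/481 1503/481 -8 -5 N
final -8 -4 E

n=0: pose=(-7,-5,W); sL=45/53, sR=1; mL=98/53, mR=151/106; mL+mR=347/106 → advance +1; mR−mL=-45/106 → turn -1·90°
n=1: pose=(-8,-5,N); sL=18/13, sR=90/37; mL=1836/481, mR=1503/481; mL+mR=3339/481 → advance +1; mR−mL=-9/13 → turn -1·90°
n=2: pose=(-8,-4,E); sL=9/2, sR=45/16; mL=117/16, mR=81/16; mL+mR=99/8 → advance +1; mR−mL=-9/4 → turn -1·90°
n=3: pose=(-7,-4,S); sL=90/61, sR=18/17; mL=2628/1037, mR=1863/1037; mL+mR=4491/1037 → advance +1; mR−mL=-45/61 → turn -1·90°
n=4: pose=(-7,-5,W); sL=45/53, sR=1; mL=98/53, mR=151/106; mL+mR=347/106 → advance +1; mR−mL=-45/106 → turn -1·90°
n=5: pose=(-8,-5,N); sL=18/13, sR=90/37; mL=1836/481, mR=1503/481; mL+mR=3339/481 → advance +1; mR−mL=-9/13 → turn -1·90°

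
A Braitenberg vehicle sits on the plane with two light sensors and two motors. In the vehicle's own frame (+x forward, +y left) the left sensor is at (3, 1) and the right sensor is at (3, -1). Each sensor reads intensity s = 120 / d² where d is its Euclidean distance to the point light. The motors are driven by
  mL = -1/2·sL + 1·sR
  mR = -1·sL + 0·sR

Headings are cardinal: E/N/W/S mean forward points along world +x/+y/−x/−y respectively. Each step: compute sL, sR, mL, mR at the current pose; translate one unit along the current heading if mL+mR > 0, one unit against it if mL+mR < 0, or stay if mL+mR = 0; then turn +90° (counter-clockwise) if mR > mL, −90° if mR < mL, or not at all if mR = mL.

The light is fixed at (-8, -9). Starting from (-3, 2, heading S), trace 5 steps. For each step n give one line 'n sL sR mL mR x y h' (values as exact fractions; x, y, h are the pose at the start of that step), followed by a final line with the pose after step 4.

n=0: pose=(-3,2,S); sL=6/5, sR=3/2; mL=9/10, mR=-6/5; mL+mR=-3/10 → advance -1; mR−mL=-21/10 → turn -1·90°
n=1: pose=(-3,3,W); sL=24/25, sR=120/173; mL=924/4325, mR=-24/25; mL+mR=-3228/4325 → advance -1; mR−mL=-5076/4325 → turn -1·90°
n=2: pose=(-2,3,N); sL=12/25, sR=60/137; mL=678/3425, mR=-12/25; mL+mR=-966/3425 → advance -1; mR−mL=-2322/3425 → turn -1·90°
n=3: pose=(-2,2,E); sL=8/15, sR=120/181; mL=1076/2715, mR=-8/15; mL+mR=-124/905 → advance -1; mR−mL=-2524/2715 → turn -1·90°
n=4: pose=(-3,2,S); sL=6/5, sR=3/2; mL=9/10, mR=-6/5; mL+mR=-3/10 → advance -1; mR−mL=-21/10 → turn -1·90°

0 6/5 3/2 9/10 -6/5 -3 2 S
1 24/25 120/173 924/4325 -24/25 -3 3 W
2 12/25 60/137 678/3425 -12/25 -2 3 N
3 8/15 120/181 1076/2715 -8/15 -2 2 E
4 6/5 3/2 9/10 -6/5 -3 2 S
final -3 3 W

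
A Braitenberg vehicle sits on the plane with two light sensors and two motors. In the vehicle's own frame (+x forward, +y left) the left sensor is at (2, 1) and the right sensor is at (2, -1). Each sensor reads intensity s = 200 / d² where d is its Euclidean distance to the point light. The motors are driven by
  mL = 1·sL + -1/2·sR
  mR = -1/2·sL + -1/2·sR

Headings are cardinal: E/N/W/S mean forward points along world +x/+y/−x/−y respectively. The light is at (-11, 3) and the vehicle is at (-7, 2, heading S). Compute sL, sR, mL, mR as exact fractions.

100/17 100/9 50/153 -1300/153

left sensor world pos  = (-6, 0); dL² = 34
right sensor world pos = (-8, 0); dR² = 18
sL = 200/34 = 100/17
sR = 200/18 = 100/9
mL = 1·sL + -1/2·sR = 50/153
mR = -1/2·sL + -1/2·sR = -1300/153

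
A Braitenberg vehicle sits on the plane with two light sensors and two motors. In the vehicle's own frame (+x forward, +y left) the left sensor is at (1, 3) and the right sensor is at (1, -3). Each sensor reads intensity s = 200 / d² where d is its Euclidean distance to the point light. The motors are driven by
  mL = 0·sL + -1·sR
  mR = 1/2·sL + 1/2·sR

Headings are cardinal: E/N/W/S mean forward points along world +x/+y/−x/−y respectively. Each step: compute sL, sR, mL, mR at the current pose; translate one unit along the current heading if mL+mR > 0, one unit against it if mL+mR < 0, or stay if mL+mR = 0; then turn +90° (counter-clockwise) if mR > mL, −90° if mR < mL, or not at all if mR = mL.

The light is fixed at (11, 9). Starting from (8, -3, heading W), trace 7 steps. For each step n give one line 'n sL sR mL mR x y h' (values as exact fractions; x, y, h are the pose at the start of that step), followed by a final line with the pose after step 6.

n=0: pose=(8,-3,W); sL=200/241, sR=200/97; mL=-200/97, mR=33800/23377; mL+mR=-14400/23377 → advance -1; mR−mL=82000/23377 → turn +1·90°
n=1: pose=(9,-3,S); sL=20/17, sR=100/97; mL=-100/97, mR=1820/1649; mL+mR=120/1649 → advance +1; mR−mL=3520/1649 → turn +1·90°
n=2: pose=(9,-4,E); sL=200/101, sR=200/257; mL=-200/257, mR=35800/25957; mL+mR=15600/25957 → advance +1; mR−mL=56000/25957 → turn +1·90°
n=3: pose=(10,-4,N); sL=5/4, sR=50/37; mL=-50/37, mR=385/296; mL+mR=-15/296 → advance -1; mR−mL=785/296 → turn +1·90°
n=4: pose=(10,-5,W); sL=200/293, sR=8/5; mL=-8/5, mR=1672/1465; mL+mR=-672/1465 → advance -1; mR−mL=4016/1465 → turn +1·90°
n=5: pose=(11,-5,S); sL=100/117, sR=100/117; mL=-100/117, mR=100/117; mL+mR=0 → advance +0; mR−mL=200/117 → turn +1·90°
n=6: pose=(11,-5,E); sL=100/61, sR=20/29; mL=-20/29, mR=2060/1769; mL+mR=840/1769 → advance +1; mR−mL=3280/1769 → turn +1·90°

0 200/241 200/97 -200/97 33800/23377 8 -3 W
1 20/17 100/97 -100/97 1820/1649 9 -3 S
2 200/101 200/257 -200/257 35800/25957 9 -4 E
3 5/4 50/37 -50/37 385/296 10 -4 N
4 200/293 8/5 -8/5 1672/1465 10 -5 W
5 100/117 100/117 -100/117 100/117 11 -5 S
6 100/61 20/29 -20/29 2060/1769 11 -5 E
final 12 -5 N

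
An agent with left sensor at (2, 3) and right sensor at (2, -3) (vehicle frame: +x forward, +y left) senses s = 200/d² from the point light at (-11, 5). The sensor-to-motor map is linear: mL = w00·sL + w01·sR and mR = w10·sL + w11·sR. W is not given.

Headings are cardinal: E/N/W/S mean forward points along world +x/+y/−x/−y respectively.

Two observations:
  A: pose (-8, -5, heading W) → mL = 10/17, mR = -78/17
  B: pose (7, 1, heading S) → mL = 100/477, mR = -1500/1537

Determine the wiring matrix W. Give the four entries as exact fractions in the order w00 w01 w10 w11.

obs A: pose=(-8,-5,W) → sL=20/17, sR=4, mL=10/17, mR=-78/17
obs B: pose=(7,1,S) → sL=200/477, sR=200/261, mL=100/477, mR=-1500/1537
sensor matrix S = [[20/17, 4], [200/477, 200/261]]; det S = -60800/78387
solve [mL_A; mL_B] = S·[w00; w01] and [mR_A; mR_B] = S·[w10; w11]:
  w00 = 1/2, w01 = 0, w10 = -1/2, w11 = -1

1/2 0 -1/2 -1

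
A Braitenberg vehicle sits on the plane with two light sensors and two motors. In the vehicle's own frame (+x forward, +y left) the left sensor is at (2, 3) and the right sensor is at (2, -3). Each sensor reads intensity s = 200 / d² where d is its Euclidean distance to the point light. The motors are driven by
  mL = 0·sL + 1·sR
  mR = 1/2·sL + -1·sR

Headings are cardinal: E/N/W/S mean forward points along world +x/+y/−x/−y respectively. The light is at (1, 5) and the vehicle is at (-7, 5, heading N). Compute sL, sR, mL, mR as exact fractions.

8/5 200/29 200/29 -884/145

left sensor world pos  = (-10, 7); dL² = 125
right sensor world pos = (-4, 7); dR² = 29
sL = 200/125 = 8/5
sR = 200/29 = 200/29
mL = 0·sL + 1·sR = 200/29
mR = 1/2·sL + -1·sR = -884/145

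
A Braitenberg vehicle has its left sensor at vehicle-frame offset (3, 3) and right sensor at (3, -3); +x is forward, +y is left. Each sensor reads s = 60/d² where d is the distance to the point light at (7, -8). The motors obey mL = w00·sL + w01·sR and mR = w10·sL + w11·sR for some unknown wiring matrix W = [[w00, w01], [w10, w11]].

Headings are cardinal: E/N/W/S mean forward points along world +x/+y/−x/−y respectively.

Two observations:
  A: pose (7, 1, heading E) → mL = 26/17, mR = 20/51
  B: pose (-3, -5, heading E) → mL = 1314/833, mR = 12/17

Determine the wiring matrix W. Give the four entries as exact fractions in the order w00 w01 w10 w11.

obs A: pose=(7,1,E) → sL=20/51, sR=4/3, mL=26/17, mR=20/51
obs B: pose=(-3,-5,E) → sL=12/17, sR=60/49, mL=1314/833, mR=12/17
sensor matrix S = [[20/51, 4/3], [12/17, 60/49]]; det S = -384/833
solve [mL_A; mL_B] = S·[w00; w01] and [mR_A; mR_B] = S·[w10; w11]:
  w00 = 1/2, w01 = 1, w10 = 1, w11 = 0

1/2 1 1 0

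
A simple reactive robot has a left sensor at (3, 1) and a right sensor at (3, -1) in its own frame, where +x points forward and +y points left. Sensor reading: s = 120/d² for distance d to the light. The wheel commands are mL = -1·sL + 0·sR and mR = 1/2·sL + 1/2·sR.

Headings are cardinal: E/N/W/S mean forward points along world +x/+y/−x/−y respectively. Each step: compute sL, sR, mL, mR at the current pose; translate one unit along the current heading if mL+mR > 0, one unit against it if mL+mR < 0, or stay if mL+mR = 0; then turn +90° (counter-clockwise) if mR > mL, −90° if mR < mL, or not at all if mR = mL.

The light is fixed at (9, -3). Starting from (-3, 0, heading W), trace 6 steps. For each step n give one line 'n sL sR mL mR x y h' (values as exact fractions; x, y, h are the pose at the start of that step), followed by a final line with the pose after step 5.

0 120/229 120/241 -120/229 28200/55189 -3 0 W
1 6/5 5/6 -6/5 61/60 -2 0 S
2 120/89 120/73 -120/89 9720/6497 -2 1 E
3 12/17 12/13 -12/17 180/221 -1 1 N
4 24/37 24/41 -24/37 936/1517 -1 2 W
5 30/17 15/13 -30/17 645/442 0 2 S
final 0 3 E

n=0: pose=(-3,0,W); sL=120/229, sR=120/241; mL=-120/229, mR=28200/55189; mL+mR=-720/55189 → advance -1; mR−mL=57120/55189 → turn +1·90°
n=1: pose=(-2,0,S); sL=6/5, sR=5/6; mL=-6/5, mR=61/60; mL+mR=-11/60 → advance -1; mR−mL=133/60 → turn +1·90°
n=2: pose=(-2,1,E); sL=120/89, sR=120/73; mL=-120/89, mR=9720/6497; mL+mR=960/6497 → advance +1; mR−mL=18480/6497 → turn +1·90°
n=3: pose=(-1,1,N); sL=12/17, sR=12/13; mL=-12/17, mR=180/221; mL+mR=24/221 → advance +1; mR−mL=336/221 → turn +1·90°
n=4: pose=(-1,2,W); sL=24/37, sR=24/41; mL=-24/37, mR=936/1517; mL+mR=-48/1517 → advance -1; mR−mL=1920/1517 → turn +1·90°
n=5: pose=(0,2,S); sL=30/17, sR=15/13; mL=-30/17, mR=645/442; mL+mR=-135/442 → advance -1; mR−mL=1425/442 → turn +1·90°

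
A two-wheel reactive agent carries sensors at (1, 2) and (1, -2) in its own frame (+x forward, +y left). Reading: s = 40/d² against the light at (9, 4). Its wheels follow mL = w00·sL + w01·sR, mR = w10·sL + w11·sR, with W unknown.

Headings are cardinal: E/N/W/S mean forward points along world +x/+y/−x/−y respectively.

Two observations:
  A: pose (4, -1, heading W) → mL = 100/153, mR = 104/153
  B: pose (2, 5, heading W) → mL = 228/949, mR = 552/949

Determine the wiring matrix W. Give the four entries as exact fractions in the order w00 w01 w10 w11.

obs A: pose=(4,-1,W) → sL=8/17, sR=8/9, mL=100/153, mR=104/153
obs B: pose=(2,5,W) → sL=8/13, sR=40/73, mL=228/949, mR=552/949
sensor matrix S = [[8/17, 8/9], [8/13, 40/73]]; det S = -41984/145197
solve [mL_A; mL_B] = S·[w00; w01] and [mR_A; mR_B] = S·[w10; w11]:
  w00 = -1/2, w01 = 1, w10 = 1/2, w11 = 1/2

-1/2 1 1/2 1/2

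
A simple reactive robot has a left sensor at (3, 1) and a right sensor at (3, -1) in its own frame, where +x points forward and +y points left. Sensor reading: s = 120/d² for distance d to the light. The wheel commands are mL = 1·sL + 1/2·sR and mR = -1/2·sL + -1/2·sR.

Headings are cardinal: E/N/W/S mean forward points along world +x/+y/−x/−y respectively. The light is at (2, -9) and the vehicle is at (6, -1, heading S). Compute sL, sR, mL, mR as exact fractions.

left sensor world pos  = (7, -4); dL² = 50
right sensor world pos = (5, -4); dR² = 34
sL = 120/50 = 12/5
sR = 120/34 = 60/17
mL = 1·sL + 1/2·sR = 354/85
mR = -1/2·sL + -1/2·sR = -252/85

12/5 60/17 354/85 -252/85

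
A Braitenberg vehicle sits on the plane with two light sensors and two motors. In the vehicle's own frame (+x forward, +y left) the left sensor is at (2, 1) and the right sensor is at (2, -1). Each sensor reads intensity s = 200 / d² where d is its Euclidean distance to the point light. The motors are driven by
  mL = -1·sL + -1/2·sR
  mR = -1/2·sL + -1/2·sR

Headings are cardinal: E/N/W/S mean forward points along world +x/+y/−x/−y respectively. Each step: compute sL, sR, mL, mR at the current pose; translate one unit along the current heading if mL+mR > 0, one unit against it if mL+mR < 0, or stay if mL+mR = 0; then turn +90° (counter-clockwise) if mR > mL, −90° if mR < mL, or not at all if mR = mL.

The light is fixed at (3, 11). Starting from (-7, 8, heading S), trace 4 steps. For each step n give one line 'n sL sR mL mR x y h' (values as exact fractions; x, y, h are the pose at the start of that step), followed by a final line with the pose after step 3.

n=0: pose=(-7,8,S); sL=100/53, sR=100/73; mL=-9950/3869, mR=-6300/3869; mL+mR=-16250/3869 → advance -1; mR−mL=50/53 → turn +1·90°
n=1: pose=(-7,9,E); sL=40/13, sR=200/73; mL=-4220/949, mR=-2760/949; mL+mR=-6980/949 → advance -1; mR−mL=20/13 → turn +1·90°
n=2: pose=(-8,9,N); sL=25/18, sR=2; mL=-43/18, mR=-61/36; mL+mR=-49/12 → advance -1; mR−mL=25/36 → turn +1·90°
n=3: pose=(-8,8,W); sL=40/37, sR=200/173; mL=-10620/6401, mR=-7160/6401; mL+mR=-17780/6401 → advance -1; mR−mL=20/37 → turn +1·90°

0 100/53 100/73 -9950/3869 -6300/3869 -7 8 S
1 40/13 200/73 -4220/949 -2760/949 -7 9 E
2 25/18 2 -43/18 -61/36 -8 9 N
3 40/37 200/173 -10620/6401 -7160/6401 -8 8 W
final -7 8 S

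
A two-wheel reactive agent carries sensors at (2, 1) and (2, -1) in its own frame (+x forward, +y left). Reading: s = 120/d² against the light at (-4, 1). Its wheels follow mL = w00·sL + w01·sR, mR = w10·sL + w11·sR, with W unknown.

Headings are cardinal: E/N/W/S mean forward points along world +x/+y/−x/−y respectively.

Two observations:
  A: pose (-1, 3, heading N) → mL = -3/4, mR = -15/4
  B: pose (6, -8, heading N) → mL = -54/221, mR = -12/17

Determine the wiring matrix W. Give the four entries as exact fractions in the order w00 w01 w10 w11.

obs A: pose=(-1,3,N) → sL=6, sR=15/4, mL=-3/4, mR=-15/4
obs B: pose=(6,-8,N) → sL=12/13, sR=12/17, mL=-54/221, mR=-12/17
sensor matrix S = [[6, 15/4], [12/13, 12/17]]; det S = 171/221
solve [mL_A; mL_B] = S·[w00; w01] and [mR_A; mR_B] = S·[w10; w11]:
  w00 = 1/2, w01 = -1, w10 = 0, w11 = -1

1/2 -1 0 -1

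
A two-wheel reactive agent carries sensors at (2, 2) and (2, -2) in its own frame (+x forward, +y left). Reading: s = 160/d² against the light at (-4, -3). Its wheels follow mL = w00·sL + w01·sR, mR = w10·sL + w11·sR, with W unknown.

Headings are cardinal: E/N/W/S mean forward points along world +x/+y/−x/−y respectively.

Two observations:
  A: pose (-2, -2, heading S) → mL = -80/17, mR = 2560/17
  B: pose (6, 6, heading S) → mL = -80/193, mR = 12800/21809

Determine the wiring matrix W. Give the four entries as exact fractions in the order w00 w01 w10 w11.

obs A: pose=(-2,-2,S) → sL=160/17, sR=160, mL=-80/17, mR=2560/17
obs B: pose=(6,6,S) → sL=160/193, sR=160/113, mL=-80/193, mR=12800/21809
sensor matrix S = [[160/17, 160], [160/193, 160/113]]; det S = -44236800/370753
solve [mL_A; mL_B] = S·[w00; w01] and [mR_A; mR_B] = S·[w10; w11]:
  w00 = -1/2, w01 = 0, w10 = -1, w11 = 1

-1/2 0 -1 1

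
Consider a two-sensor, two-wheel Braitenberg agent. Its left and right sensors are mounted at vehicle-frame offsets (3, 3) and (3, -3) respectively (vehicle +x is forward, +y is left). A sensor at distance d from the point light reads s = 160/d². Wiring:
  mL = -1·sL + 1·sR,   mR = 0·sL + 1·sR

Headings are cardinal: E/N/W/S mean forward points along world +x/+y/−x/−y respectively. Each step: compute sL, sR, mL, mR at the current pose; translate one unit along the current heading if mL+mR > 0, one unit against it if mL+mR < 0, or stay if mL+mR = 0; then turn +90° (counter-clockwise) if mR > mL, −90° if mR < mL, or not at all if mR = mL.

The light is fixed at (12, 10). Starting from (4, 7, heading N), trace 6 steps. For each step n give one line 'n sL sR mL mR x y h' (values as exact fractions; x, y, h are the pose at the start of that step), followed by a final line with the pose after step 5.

n=0: pose=(4,7,N); sL=160/121, sR=32/5; mL=3072/605, mR=32/5; mL+mR=6944/605 → advance +1; mR−mL=160/121 → turn +1·90°
n=1: pose=(4,8,W); sL=80/73, sR=80/61; mL=960/4453, mR=80/61; mL+mR=6800/4453 → advance +1; mR−mL=80/73 → turn +1·90°
n=2: pose=(3,8,S); sL=160/61, sR=160/169; mL=-17280/10309, mR=160/169; mL+mR=-7520/10309 → advance -1; mR−mL=160/61 → turn +1·90°
n=3: pose=(3,9,E); sL=4, sR=40/13; mL=-12/13, mR=40/13; mL+mR=28/13 → advance +1; mR−mL=4 → turn +1·90°
n=4: pose=(4,9,N); sL=32/25, sR=160/29; mL=3072/725, mR=160/29; mL+mR=7072/725 → advance +1; mR−mL=32/25 → turn +1·90°
n=5: pose=(4,10,W); sL=16/13, sR=16/13; mL=0, mR=16/13; mL+mR=16/13 → advance +1; mR−mL=16/13 → turn +1·90°

0 160/121 32/5 3072/605 32/5 4 7 N
1 80/73 80/61 960/4453 80/61 4 8 W
2 160/61 160/169 -17280/10309 160/169 3 8 S
3 4 40/13 -12/13 40/13 3 9 E
4 32/25 160/29 3072/725 160/29 4 9 N
5 16/13 16/13 0 16/13 4 10 W
final 3 10 S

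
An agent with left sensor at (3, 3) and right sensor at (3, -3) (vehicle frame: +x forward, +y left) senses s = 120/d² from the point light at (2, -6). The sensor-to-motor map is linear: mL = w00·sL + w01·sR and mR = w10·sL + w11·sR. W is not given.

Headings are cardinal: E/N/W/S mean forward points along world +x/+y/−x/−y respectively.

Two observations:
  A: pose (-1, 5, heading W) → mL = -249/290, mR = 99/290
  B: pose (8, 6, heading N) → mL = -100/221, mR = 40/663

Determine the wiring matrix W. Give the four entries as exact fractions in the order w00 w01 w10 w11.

-1/2 -1/2 1/2 -1/2

obs A: pose=(-1,5,W) → sL=6/5, sR=15/29, mL=-249/290, mR=99/290
obs B: pose=(8,6,N) → sL=20/39, sR=20/51, mL=-100/221, mR=40/663
sensor matrix S = [[6/5, 15/29], [20/39, 20/51]]; det S = 1316/6409
solve [mL_A; mL_B] = S·[w00; w01] and [mR_A; mR_B] = S·[w10; w11]:
  w00 = -1/2, w01 = -1/2, w10 = 1/2, w11 = -1/2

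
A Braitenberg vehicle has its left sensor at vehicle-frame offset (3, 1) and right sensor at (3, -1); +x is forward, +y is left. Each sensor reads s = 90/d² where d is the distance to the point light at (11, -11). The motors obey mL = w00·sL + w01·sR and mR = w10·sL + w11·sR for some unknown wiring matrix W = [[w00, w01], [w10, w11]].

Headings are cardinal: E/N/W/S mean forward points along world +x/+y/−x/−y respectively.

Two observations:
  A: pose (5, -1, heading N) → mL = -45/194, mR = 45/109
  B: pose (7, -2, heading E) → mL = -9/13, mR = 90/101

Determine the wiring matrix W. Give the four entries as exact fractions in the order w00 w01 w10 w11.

obs A: pose=(5,-1,N) → sL=45/109, sR=45/97, mL=-45/194, mR=45/109
obs B: pose=(7,-2,E) → sL=90/101, sR=18/13, mL=-9/13, mR=90/101
sensor matrix S = [[45/109, 45/97], [90/101, 18/13]]; det S = 2196720/13882349
solve [mL_A; mL_B] = S·[w00; w01] and [mR_A; mR_B] = S·[w10; w11]:
  w00 = 0, w01 = -1/2, w10 = 1, w11 = 0

0 -1/2 1 0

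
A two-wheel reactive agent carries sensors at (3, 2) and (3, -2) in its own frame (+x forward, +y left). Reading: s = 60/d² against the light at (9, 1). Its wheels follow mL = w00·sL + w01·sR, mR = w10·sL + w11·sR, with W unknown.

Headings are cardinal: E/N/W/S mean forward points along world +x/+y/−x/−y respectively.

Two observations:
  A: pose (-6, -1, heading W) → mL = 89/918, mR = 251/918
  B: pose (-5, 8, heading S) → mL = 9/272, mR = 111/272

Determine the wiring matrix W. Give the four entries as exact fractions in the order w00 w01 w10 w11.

-1/2 1 1/2 1

obs A: pose=(-6,-1,W) → sL=3/17, sR=5/27, mL=89/918, mR=251/918
obs B: pose=(-5,8,S) → sL=3/8, sR=15/68, mL=9/272, mR=111/272
sensor matrix S = [[3/17, 5/27], [3/8, 15/68]]; det S = -635/20808
solve [mL_A; mL_B] = S·[w00; w01] and [mR_A; mR_B] = S·[w10; w11]:
  w00 = -1/2, w01 = 1, w10 = 1/2, w11 = 1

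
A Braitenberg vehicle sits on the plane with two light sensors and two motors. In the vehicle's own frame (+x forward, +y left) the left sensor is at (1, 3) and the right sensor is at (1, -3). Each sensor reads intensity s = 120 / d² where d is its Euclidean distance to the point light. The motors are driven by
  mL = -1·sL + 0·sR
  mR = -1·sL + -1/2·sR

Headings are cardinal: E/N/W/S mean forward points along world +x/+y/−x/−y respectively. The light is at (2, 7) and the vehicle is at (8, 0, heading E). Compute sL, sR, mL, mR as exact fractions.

left sensor world pos  = (9, 3); dL² = 65
right sensor world pos = (9, -3); dR² = 149
sL = 120/65 = 24/13
sR = 120/149 = 120/149
mL = -1·sL + 0·sR = -24/13
mR = -1·sL + -1/2·sR = -4356/1937

24/13 120/149 -24/13 -4356/1937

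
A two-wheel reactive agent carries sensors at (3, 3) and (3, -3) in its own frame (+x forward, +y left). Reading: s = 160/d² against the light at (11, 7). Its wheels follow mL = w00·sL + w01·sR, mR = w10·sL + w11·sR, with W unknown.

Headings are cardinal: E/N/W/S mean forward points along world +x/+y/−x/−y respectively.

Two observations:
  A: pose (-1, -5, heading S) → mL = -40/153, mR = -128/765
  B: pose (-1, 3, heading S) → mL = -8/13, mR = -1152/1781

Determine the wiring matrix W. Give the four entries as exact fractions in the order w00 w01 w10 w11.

obs A: pose=(-1,-5,S) → sL=80/153, sR=16/45, mL=-40/153, mR=-128/765
obs B: pose=(-1,3,S) → sL=16/13, sR=80/137, mL=-8/13, mR=-1152/1781
sensor matrix S = [[80/153, 16/45], [16/13, 80/137]]; det S = -180224/1362465
solve [mL_A; mL_B] = S·[w00; w01] and [mR_A; mR_B] = S·[w10; w11]:
  w00 = -1/2, w01 = 0, w10 = -1, w11 = 1

-1/2 0 -1 1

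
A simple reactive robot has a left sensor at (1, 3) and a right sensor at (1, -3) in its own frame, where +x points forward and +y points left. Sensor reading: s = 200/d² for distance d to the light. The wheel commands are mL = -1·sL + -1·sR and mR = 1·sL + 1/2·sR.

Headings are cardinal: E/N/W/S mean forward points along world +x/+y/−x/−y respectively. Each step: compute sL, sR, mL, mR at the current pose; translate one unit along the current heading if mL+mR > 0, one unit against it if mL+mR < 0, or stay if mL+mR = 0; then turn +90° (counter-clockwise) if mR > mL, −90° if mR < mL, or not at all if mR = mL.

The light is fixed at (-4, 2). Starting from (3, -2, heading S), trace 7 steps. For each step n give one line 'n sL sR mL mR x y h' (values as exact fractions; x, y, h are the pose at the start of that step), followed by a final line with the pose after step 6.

n=0: pose=(3,-2,S); sL=8/5, sR=200/41; mL=-1328/205, mR=828/205; mL+mR=-100/41 → advance -1; mR−mL=2156/205 → turn +1·90°
n=1: pose=(3,-1,E); sL=25/8, sR=2; mL=-41/8, mR=33/8; mL+mR=-1 → advance -1; mR−mL=37/4 → turn +1·90°
n=2: pose=(2,-1,N); sL=200/13, sR=40/17; mL=-3920/221, mR=3660/221; mL+mR=-20/17 → advance -1; mR−mL=7580/221 → turn +1·90°
n=3: pose=(2,-2,W); sL=100/37, sR=100/13; mL=-5000/481, mR=3150/481; mL+mR=-50/13 → advance -1; mR−mL=8150/481 → turn +1·90°
n=4: pose=(3,-2,S); sL=8/5, sR=200/41; mL=-1328/205, mR=828/205; mL+mR=-100/41 → advance -1; mR−mL=2156/205 → turn +1·90°
n=5: pose=(3,-1,E); sL=25/8, sR=2; mL=-41/8, mR=33/8; mL+mR=-1 → advance -1; mR−mL=37/4 → turn +1·90°
n=6: pose=(2,-1,N); sL=200/13, sR=40/17; mL=-3920/221, mR=3660/221; mL+mR=-20/17 → advance -1; mR−mL=7580/221 → turn +1·90°

0 8/5 200/41 -1328/205 828/205 3 -2 S
1 25/8 2 -41/8 33/8 3 -1 E
2 200/13 40/17 -3920/221 3660/221 2 -1 N
3 100/37 100/13 -5000/481 3150/481 2 -2 W
4 8/5 200/41 -1328/205 828/205 3 -2 S
5 25/8 2 -41/8 33/8 3 -1 E
6 200/13 40/17 -3920/221 3660/221 2 -1 N
final 2 -2 W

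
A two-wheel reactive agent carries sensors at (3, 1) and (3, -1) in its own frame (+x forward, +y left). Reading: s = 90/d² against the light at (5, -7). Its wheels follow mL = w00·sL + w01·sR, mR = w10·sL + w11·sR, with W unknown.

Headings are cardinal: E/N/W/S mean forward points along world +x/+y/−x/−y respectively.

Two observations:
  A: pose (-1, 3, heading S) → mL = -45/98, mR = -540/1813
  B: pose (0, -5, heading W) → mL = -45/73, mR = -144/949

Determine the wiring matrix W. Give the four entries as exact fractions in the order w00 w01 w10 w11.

0 -1/2 -1 1

obs A: pose=(-1,3,S) → sL=45/37, sR=45/49, mL=-45/98, mR=-540/1813
obs B: pose=(0,-5,W) → sL=18/13, sR=90/73, mL=-45/73, mR=-144/949
sensor matrix S = [[45/37, 45/49], [18/13, 90/73]]; det S = 392040/1720537
solve [mL_A; mL_B] = S·[w00; w01] and [mR_A; mR_B] = S·[w10; w11]:
  w00 = 0, w01 = -1/2, w10 = -1, w11 = 1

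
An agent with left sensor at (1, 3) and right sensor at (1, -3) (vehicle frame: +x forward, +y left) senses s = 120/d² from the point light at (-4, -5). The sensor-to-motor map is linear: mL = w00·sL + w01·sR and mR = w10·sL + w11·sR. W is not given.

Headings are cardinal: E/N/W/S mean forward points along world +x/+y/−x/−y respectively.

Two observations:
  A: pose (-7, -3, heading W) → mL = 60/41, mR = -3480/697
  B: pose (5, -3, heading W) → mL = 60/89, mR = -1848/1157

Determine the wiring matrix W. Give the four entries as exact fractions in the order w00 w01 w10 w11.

obs A: pose=(-7,-3,W) → sL=120/17, sR=120/41, mL=60/41, mR=-3480/697
obs B: pose=(5,-3,W) → sL=24/13, sR=120/89, mL=60/89, mR=-1848/1157
sensor matrix S = [[120/17, 120/41], [24/13, 120/89]]; det S = 3317760/806429
solve [mL_A; mL_B] = S·[w00; w01] and [mR_A; mR_B] = S·[w10; w11]:
  w00 = 0, w01 = 1/2, w10 = -1/2, w11 = -1/2

0 1/2 -1/2 -1/2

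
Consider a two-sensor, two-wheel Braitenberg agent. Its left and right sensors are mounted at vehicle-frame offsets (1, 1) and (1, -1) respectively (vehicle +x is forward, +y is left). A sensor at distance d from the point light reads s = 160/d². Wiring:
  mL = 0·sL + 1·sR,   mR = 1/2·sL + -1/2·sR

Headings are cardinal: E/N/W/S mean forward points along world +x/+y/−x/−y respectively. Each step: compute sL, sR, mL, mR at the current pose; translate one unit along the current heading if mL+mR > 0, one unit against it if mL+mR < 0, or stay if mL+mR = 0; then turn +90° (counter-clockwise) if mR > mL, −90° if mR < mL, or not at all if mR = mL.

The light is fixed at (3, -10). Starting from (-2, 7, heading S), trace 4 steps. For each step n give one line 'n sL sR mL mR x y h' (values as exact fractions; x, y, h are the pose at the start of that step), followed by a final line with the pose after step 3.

0 10/17 40/73 40/73 25/1241 -2 7 S
1 160/261 32/65 32/65 1024/16965 -2 6 W
2 80/169 80/157 80/157 -480/26533 -3 6 N
3 160/349 160/281 160/281 -5440/98069 -3 7 E
final -2 7 S

n=0: pose=(-2,7,S); sL=10/17, sR=40/73; mL=40/73, mR=25/1241; mL+mR=705/1241 → advance +1; mR−mL=-655/1241 → turn -1·90°
n=1: pose=(-2,6,W); sL=160/261, sR=32/65; mL=32/65, mR=1024/16965; mL+mR=9376/16965 → advance +1; mR−mL=-7328/16965 → turn -1·90°
n=2: pose=(-3,6,N); sL=80/169, sR=80/157; mL=80/157, mR=-480/26533; mL+mR=13040/26533 → advance +1; mR−mL=-14000/26533 → turn -1·90°
n=3: pose=(-3,7,E); sL=160/349, sR=160/281; mL=160/281, mR=-5440/98069; mL+mR=50400/98069 → advance +1; mR−mL=-61280/98069 → turn -1·90°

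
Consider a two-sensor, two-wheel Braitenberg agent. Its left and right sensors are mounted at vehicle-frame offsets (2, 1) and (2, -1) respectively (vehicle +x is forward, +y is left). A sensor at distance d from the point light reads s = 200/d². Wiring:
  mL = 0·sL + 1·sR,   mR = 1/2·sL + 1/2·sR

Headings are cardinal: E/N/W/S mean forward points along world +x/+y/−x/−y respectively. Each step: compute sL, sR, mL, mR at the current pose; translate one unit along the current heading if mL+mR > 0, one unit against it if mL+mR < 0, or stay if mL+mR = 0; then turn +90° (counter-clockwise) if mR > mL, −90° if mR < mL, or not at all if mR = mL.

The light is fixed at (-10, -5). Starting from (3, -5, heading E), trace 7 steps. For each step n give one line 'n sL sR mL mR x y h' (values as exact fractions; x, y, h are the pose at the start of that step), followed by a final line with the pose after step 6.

n=0: pose=(3,-5,E); sL=100/113, sR=100/113; mL=100/113, mR=100/113; mL+mR=200/113 → advance +1; mR−mL=0 → turn +0·90°
n=1: pose=(4,-5,E); sL=200/257, sR=200/257; mL=200/257, mR=200/257; mL+mR=400/257 → advance +1; mR−mL=0 → turn +0·90°
n=2: pose=(5,-5,E); sL=20/29, sR=20/29; mL=20/29, mR=20/29; mL+mR=40/29 → advance +1; mR−mL=0 → turn +0·90°
n=3: pose=(6,-5,E); sL=8/13, sR=8/13; mL=8/13, mR=8/13; mL+mR=16/13 → advance +1; mR−mL=0 → turn +0·90°
n=4: pose=(7,-5,E); sL=100/181, sR=100/181; mL=100/181, mR=100/181; mL+mR=200/181 → advance +1; mR−mL=0 → turn +0·90°
n=5: pose=(8,-5,E); sL=200/401, sR=200/401; mL=200/401, mR=200/401; mL+mR=400/401 → advance +1; mR−mL=0 → turn +0·90°
n=6: pose=(9,-5,E); sL=100/221, sR=100/221; mL=100/221, mR=100/221; mL+mR=200/221 → advance +1; mR−mL=0 → turn +0·90°

0 100/113 100/113 100/113 100/113 3 -5 E
1 200/257 200/257 200/257 200/257 4 -5 E
2 20/29 20/29 20/29 20/29 5 -5 E
3 8/13 8/13 8/13 8/13 6 -5 E
4 100/181 100/181 100/181 100/181 7 -5 E
5 200/401 200/401 200/401 200/401 8 -5 E
6 100/221 100/221 100/221 100/221 9 -5 E
final 10 -5 E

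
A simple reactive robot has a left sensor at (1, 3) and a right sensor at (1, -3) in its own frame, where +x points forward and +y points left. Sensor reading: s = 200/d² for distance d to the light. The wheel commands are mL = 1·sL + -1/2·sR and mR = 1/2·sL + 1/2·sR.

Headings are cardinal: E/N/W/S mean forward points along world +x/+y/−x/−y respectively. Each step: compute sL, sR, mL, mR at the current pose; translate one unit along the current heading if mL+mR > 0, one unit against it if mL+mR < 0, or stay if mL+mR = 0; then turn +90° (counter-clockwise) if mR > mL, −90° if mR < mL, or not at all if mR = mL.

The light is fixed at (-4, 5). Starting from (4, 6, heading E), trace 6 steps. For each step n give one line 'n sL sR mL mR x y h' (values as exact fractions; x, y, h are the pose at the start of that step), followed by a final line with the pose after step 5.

0 200/97 40/17 1460/1649 3640/1649 4 6 E
1 5 50/37 160/37 235/74 5 6 N
2 8/5 200/101 308/505 904/505 5 7 E
3 100/29 100/89 7450/2581 5900/2581 6 7 N
4 200/157 200/121 8500/18997 27800/18997 6 8 E
5 5/2 50/53 215/106 365/212 7 8 N
final 7 9 E

n=0: pose=(4,6,E); sL=200/97, sR=40/17; mL=1460/1649, mR=3640/1649; mL+mR=300/97 → advance +1; mR−mL=2180/1649 → turn +1·90°
n=1: pose=(5,6,N); sL=5, sR=50/37; mL=160/37, mR=235/74; mL+mR=15/2 → advance +1; mR−mL=-85/74 → turn -1·90°
n=2: pose=(5,7,E); sL=8/5, sR=200/101; mL=308/505, mR=904/505; mL+mR=12/5 → advance +1; mR−mL=596/505 → turn +1·90°
n=3: pose=(6,7,N); sL=100/29, sR=100/89; mL=7450/2581, mR=5900/2581; mL+mR=150/29 → advance +1; mR−mL=-1550/2581 → turn -1·90°
n=4: pose=(6,8,E); sL=200/157, sR=200/121; mL=8500/18997, mR=27800/18997; mL+mR=300/157 → advance +1; mR−mL=19300/18997 → turn +1·90°
n=5: pose=(7,8,N); sL=5/2, sR=50/53; mL=215/106, mR=365/212; mL+mR=15/4 → advance +1; mR−mL=-65/212 → turn -1·90°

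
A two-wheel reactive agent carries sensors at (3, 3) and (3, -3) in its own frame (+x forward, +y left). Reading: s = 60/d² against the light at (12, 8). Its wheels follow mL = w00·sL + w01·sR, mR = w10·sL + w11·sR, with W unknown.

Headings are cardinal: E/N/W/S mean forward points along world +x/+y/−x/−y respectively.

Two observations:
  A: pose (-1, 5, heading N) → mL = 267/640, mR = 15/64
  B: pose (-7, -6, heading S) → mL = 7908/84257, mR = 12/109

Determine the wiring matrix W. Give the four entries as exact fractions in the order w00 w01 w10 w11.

1/2 1/2 1 0

obs A: pose=(-1,5,N) → sL=15/64, sR=3/5, mL=267/640, mR=15/64
obs B: pose=(-7,-6,S) → sL=12/109, sR=60/773, mL=7908/84257, mR=12/109
sensor matrix S = [[15/64, 3/5], [12/109, 60/773]]; det S = -322623/6740560
solve [mL_A; mL_B] = S·[w00; w01] and [mR_A; mR_B] = S·[w10; w11]:
  w00 = 1/2, w01 = 1/2, w10 = 1, w11 = 0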